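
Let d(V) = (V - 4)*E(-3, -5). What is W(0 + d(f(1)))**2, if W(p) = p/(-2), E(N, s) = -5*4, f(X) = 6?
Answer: 400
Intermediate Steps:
E(N, s) = -20
d(V) = 80 - 20*V (d(V) = (V - 4)*(-20) = (-4 + V)*(-20) = 80 - 20*V)
W(p) = -p/2 (W(p) = p*(-1/2) = -p/2)
W(0 + d(f(1)))**2 = (-(0 + (80 - 20*6))/2)**2 = (-(0 + (80 - 120))/2)**2 = (-(0 - 40)/2)**2 = (-1/2*(-40))**2 = 20**2 = 400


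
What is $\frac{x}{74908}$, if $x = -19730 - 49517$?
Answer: $- \frac{69247}{74908} \approx -0.92443$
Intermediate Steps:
$x = -69247$
$\frac{x}{74908} = - \frac{69247}{74908}$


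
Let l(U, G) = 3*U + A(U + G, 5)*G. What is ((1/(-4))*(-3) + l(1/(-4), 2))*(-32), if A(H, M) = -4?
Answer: 256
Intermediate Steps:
l(U, G) = -4*G + 3*U (l(U, G) = 3*U - 4*G = -4*G + 3*U)
((1/(-4))*(-3) + l(1/(-4), 2))*(-32) = ((1/(-4))*(-3) + (-4*2 + 3/(-4)))*(-32) = ((1*(-¼))*(-3) + (-8 + 3*(-¼)))*(-32) = (-¼*(-3) + (-8 - ¾))*(-32) = (¾ - 35/4)*(-32) = -8*(-32) = 256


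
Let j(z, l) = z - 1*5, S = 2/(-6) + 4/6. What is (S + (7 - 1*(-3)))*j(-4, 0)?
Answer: -93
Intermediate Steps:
S = 1/3 (S = 2*(-1/6) + 4*(1/6) = -1/3 + 2/3 = 1/3 ≈ 0.33333)
j(z, l) = -5 + z (j(z, l) = z - 5 = -5 + z)
(S + (7 - 1*(-3)))*j(-4, 0) = (1/3 + (7 - 1*(-3)))*(-5 - 4) = (1/3 + (7 + 3))*(-9) = (1/3 + 10)*(-9) = (31/3)*(-9) = -93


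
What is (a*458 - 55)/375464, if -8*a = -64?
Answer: 3609/375464 ≈ 0.0096121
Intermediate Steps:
a = 8 (a = -⅛*(-64) = 8)
(a*458 - 55)/375464 = (8*458 - 55)/375464 = (3664 - 55)*(1/375464) = 3609*(1/375464) = 3609/375464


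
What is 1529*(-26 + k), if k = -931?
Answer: -1463253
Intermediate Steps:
1529*(-26 + k) = 1529*(-26 - 931) = 1529*(-957) = -1463253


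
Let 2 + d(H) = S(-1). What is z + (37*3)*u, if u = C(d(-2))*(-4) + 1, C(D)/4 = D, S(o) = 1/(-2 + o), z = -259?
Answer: 3996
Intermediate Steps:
d(H) = -7/3 (d(H) = -2 + 1/(-2 - 1) = -2 + 1/(-3) = -2 - ⅓ = -7/3)
C(D) = 4*D
u = 115/3 (u = (4*(-7/3))*(-4) + 1 = -28/3*(-4) + 1 = 112/3 + 1 = 115/3 ≈ 38.333)
z + (37*3)*u = -259 + (37*3)*(115/3) = -259 + 111*(115/3) = -259 + 4255 = 3996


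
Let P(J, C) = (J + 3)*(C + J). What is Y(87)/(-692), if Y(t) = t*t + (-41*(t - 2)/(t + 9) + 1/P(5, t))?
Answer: -2079025/190992 ≈ -10.885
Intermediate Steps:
P(J, C) = (3 + J)*(C + J)
Y(t) = t² + 1/(40 + 8*t) - 41*(-2 + t)/(9 + t) (Y(t) = t*t + (-41*(t - 2)/(t + 9) + 1/(5² + 3*t + 3*5 + t*5)) = t² + (-41*(-2 + t)/(9 + t) + 1/(25 + 3*t + 15 + 5*t)) = t² + (-41*(-2 + t)/(9 + t) + 1/(40 + 8*t)) = t² + (1/(40 + 8*t) - 41*(-2 + t)/(9 + t)) = t² + 1/(40 + 8*t) - 41*(-2 + t)/(9 + t))
Y(87)/(-692) = ((3289 - 983*87 + 8*87⁴ + 32*87² + 112*87³)/(8*(45 + 87² + 14*87)))/(-692) = ((3289 - 85521 + 8*57289761 + 32*7569 + 112*658503)/(8*(45 + 7569 + 1218)))*(-1/692) = ((⅛)*(3289 - 85521 + 458318088 + 242208 + 73752336)/8832)*(-1/692) = ((⅛)*(1/8832)*532230400)*(-1/692) = (2079025/276)*(-1/692) = -2079025/190992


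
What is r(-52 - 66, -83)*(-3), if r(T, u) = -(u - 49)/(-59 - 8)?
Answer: 396/67 ≈ 5.9104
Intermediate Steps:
r(T, u) = -49/67 + u/67 (r(T, u) = -(-49 + u)/(-67) = -(-49 + u)*(-1)/67 = -(49/67 - u/67) = -49/67 + u/67)
r(-52 - 66, -83)*(-3) = (-49/67 + (1/67)*(-83))*(-3) = (-49/67 - 83/67)*(-3) = -132/67*(-3) = 396/67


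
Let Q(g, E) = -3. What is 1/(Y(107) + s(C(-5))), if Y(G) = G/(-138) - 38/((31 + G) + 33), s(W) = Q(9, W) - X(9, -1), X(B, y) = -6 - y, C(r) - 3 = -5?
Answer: 414/415 ≈ 0.99759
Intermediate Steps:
C(r) = -2 (C(r) = 3 - 5 = -2)
s(W) = 2 (s(W) = -3 - (-6 - 1*(-1)) = -3 - (-6 + 1) = -3 - 1*(-5) = -3 + 5 = 2)
Y(G) = -38/(64 + G) - G/138 (Y(G) = G*(-1/138) - 38/(64 + G) = -G/138 - 38/(64 + G) = -38/(64 + G) - G/138)
1/(Y(107) + s(C(-5))) = 1/((-5244 - 1*107² - 64*107)/(138*(64 + 107)) + 2) = 1/((1/138)*(-5244 - 1*11449 - 6848)/171 + 2) = 1/((1/138)*(1/171)*(-5244 - 11449 - 6848) + 2) = 1/((1/138)*(1/171)*(-23541) + 2) = 1/(-413/414 + 2) = 1/(415/414) = 414/415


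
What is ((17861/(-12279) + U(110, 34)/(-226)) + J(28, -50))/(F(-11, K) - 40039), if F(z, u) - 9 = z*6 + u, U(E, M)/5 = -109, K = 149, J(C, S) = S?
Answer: 136097231/110855082138 ≈ 0.0012277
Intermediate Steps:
U(E, M) = -545 (U(E, M) = 5*(-109) = -545)
F(z, u) = 9 + u + 6*z (F(z, u) = 9 + (z*6 + u) = 9 + (6*z + u) = 9 + (u + 6*z) = 9 + u + 6*z)
((17861/(-12279) + U(110, 34)/(-226)) + J(28, -50))/(F(-11, K) - 40039) = ((17861/(-12279) - 545/(-226)) - 50)/((9 + 149 + 6*(-11)) - 40039) = ((17861*(-1/12279) - 545*(-1/226)) - 50)/((9 + 149 - 66) - 40039) = ((-17861/12279 + 545/226) - 50)/(92 - 40039) = (2655469/2775054 - 50)/(-39947) = -136097231/2775054*(-1/39947) = 136097231/110855082138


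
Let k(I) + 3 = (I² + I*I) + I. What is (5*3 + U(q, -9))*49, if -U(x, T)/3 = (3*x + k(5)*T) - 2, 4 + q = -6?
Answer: 74235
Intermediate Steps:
q = -10 (q = -4 - 6 = -10)
k(I) = -3 + I + 2*I² (k(I) = -3 + ((I² + I*I) + I) = -3 + ((I² + I²) + I) = -3 + (2*I² + I) = -3 + (I + 2*I²) = -3 + I + 2*I²)
U(x, T) = 6 - 156*T - 9*x (U(x, T) = -3*((3*x + (-3 + 5 + 2*5²)*T) - 2) = -3*((3*x + (-3 + 5 + 2*25)*T) - 2) = -3*((3*x + (-3 + 5 + 50)*T) - 2) = -3*((3*x + 52*T) - 2) = -3*(-2 + 3*x + 52*T) = 6 - 156*T - 9*x)
(5*3 + U(q, -9))*49 = (5*3 + (6 - 156*(-9) - 9*(-10)))*49 = (15 + (6 + 1404 + 90))*49 = (15 + 1500)*49 = 1515*49 = 74235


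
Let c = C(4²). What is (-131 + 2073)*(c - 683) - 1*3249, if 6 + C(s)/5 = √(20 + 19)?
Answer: -1387895 + 9710*√39 ≈ -1.3273e+6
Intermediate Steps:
C(s) = -30 + 5*√39 (C(s) = -30 + 5*√(20 + 19) = -30 + 5*√39)
c = -30 + 5*√39 ≈ 1.2250
(-131 + 2073)*(c - 683) - 1*3249 = (-131 + 2073)*((-30 + 5*√39) - 683) - 1*3249 = 1942*(-713 + 5*√39) - 3249 = (-1384646 + 9710*√39) - 3249 = -1387895 + 9710*√39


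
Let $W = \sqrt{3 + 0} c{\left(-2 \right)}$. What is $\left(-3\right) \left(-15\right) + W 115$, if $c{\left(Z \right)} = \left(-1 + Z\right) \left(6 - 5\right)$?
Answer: $45 - 345 \sqrt{3} \approx -552.56$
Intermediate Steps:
$c{\left(Z \right)} = -1 + Z$ ($c{\left(Z \right)} = \left(-1 + Z\right) 1 = -1 + Z$)
$W = - 3 \sqrt{3}$ ($W = \sqrt{3 + 0} \left(-1 - 2\right) = \sqrt{3} \left(-3\right) = - 3 \sqrt{3} \approx -5.1962$)
$\left(-3\right) \left(-15\right) + W 115 = \left(-3\right) \left(-15\right) + - 3 \sqrt{3} \cdot 115 = 45 - 345 \sqrt{3}$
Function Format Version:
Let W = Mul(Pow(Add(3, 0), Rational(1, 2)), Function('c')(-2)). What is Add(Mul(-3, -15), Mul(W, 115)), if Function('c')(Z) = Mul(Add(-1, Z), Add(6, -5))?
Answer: Add(45, Mul(-345, Pow(3, Rational(1, 2)))) ≈ -552.56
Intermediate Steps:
Function('c')(Z) = Add(-1, Z) (Function('c')(Z) = Mul(Add(-1, Z), 1) = Add(-1, Z))
W = Mul(-3, Pow(3, Rational(1, 2))) (W = Mul(Pow(Add(3, 0), Rational(1, 2)), Add(-1, -2)) = Mul(Pow(3, Rational(1, 2)), -3) = Mul(-3, Pow(3, Rational(1, 2))) ≈ -5.1962)
Add(Mul(-3, -15), Mul(W, 115)) = Add(Mul(-3, -15), Mul(Mul(-3, Pow(3, Rational(1, 2))), 115)) = Add(45, Mul(-345, Pow(3, Rational(1, 2))))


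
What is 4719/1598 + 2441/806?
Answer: 1926058/321997 ≈ 5.9816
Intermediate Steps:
4719/1598 + 2441/806 = 1926058/321997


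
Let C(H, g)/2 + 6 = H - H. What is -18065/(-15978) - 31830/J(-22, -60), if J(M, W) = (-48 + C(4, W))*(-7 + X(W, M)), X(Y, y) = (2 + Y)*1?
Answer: -3651052/519285 ≈ -7.0309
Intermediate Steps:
X(Y, y) = 2 + Y
C(H, g) = -12 (C(H, g) = -12 + 2*(H - H) = -12 + 2*0 = -12 + 0 = -12)
J(M, W) = 300 - 60*W (J(M, W) = (-48 - 12)*(-7 + (2 + W)) = -60*(-5 + W) = 300 - 60*W)
-18065/(-15978) - 31830/J(-22, -60) = -18065/(-15978) - 31830/(300 - 60*(-60)) = -18065*(-1/15978) - 31830/(300 + 3600) = 18065/15978 - 31830/3900 = 18065/15978 - 31830*1/3900 = 18065/15978 - 1061/130 = -3651052/519285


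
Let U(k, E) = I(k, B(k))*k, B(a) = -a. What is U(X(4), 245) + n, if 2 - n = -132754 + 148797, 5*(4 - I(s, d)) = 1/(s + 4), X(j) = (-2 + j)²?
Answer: -160251/10 ≈ -16025.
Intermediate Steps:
I(s, d) = 4 - 1/(5*(4 + s)) (I(s, d) = 4 - 1/(5*(s + 4)) = 4 - 1/(5*(4 + s)))
n = -16041 (n = 2 - (-132754 + 148797) = 2 - 1*16043 = 2 - 16043 = -16041)
U(k, E) = k*(79 + 20*k)/(5*(4 + k)) (U(k, E) = ((79 + 20*k)/(5*(4 + k)))*k = k*(79 + 20*k)/(5*(4 + k)))
U(X(4), 245) + n = (-2 + 4)²*(79 + 20*(-2 + 4)²)/(5*(4 + (-2 + 4)²)) - 16041 = (⅕)*2²*(79 + 20*2²)/(4 + 2²) - 16041 = (⅕)*4*(79 + 20*4)/(4 + 4) - 16041 = (⅕)*4*(79 + 80)/8 - 16041 = (⅕)*4*(⅛)*159 - 16041 = 159/10 - 16041 = -160251/10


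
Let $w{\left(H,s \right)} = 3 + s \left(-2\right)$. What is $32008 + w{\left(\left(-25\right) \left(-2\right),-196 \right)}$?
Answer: $32403$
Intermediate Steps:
$w{\left(H,s \right)} = 3 - 2 s$
$32008 + w{\left(\left(-25\right) \left(-2\right),-196 \right)} = 32008 + \left(3 - -392\right) = 32008 + \left(3 + 392\right) = 32008 + 395 = 32403$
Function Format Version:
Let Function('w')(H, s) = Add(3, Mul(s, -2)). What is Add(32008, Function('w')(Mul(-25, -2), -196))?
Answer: 32403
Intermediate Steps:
Function('w')(H, s) = Add(3, Mul(-2, s))
Add(32008, Function('w')(Mul(-25, -2), -196)) = Add(32008, Add(3, Mul(-2, -196))) = Add(32008, Add(3, 392)) = Add(32008, 395) = 32403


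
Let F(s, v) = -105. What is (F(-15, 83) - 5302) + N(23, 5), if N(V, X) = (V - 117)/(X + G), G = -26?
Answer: -113453/21 ≈ -5402.5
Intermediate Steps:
N(V, X) = (-117 + V)/(-26 + X) (N(V, X) = (V - 117)/(X - 26) = (-117 + V)/(-26 + X))
(F(-15, 83) - 5302) + N(23, 5) = (-105 - 5302) + (-117 + 23)/(-26 + 5) = -5407 - 94/(-21) = -5407 - 1/21*(-94) = -5407 + 94/21 = -113453/21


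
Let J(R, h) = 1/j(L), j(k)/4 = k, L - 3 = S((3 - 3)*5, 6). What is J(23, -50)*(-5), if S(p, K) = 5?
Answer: -5/32 ≈ -0.15625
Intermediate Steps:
L = 8 (L = 3 + 5 = 8)
j(k) = 4*k
J(R, h) = 1/32 (J(R, h) = 1/(4*8) = 1/32)
J(23, -50)*(-5) = (1/32)*(-5) = -5/32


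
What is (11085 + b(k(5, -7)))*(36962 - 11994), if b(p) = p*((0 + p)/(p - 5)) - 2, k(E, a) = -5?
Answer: 276657924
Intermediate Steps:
b(p) = -2 + p²/(-5 + p) (b(p) = p*(p/(-5 + p)) - 2 = p²/(-5 + p) - 2 = -2 + p²/(-5 + p))
(11085 + b(k(5, -7)))*(36962 - 11994) = (11085 + (10 + (-5)² - 2*(-5))/(-5 - 5))*(36962 - 11994) = (11085 + (10 + 25 + 10)/(-10))*24968 = (11085 - ⅒*45)*24968 = (11085 - 9/2)*24968 = (22161/2)*24968 = 276657924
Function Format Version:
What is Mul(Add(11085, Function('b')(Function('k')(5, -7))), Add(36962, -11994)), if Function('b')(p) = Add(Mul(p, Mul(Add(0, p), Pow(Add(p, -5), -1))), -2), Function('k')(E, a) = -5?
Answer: 276657924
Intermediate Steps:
Function('b')(p) = Add(-2, Mul(Pow(p, 2), Pow(Add(-5, p), -1))) (Function('b')(p) = Add(Mul(p, Mul(p, Pow(Add(-5, p), -1))), -2) = Add(Mul(Pow(p, 2), Pow(Add(-5, p), -1)), -2) = Add(-2, Mul(Pow(p, 2), Pow(Add(-5, p), -1))))
Mul(Add(11085, Function('b')(Function('k')(5, -7))), Add(36962, -11994)) = Mul(Add(11085, Mul(Pow(Add(-5, -5), -1), Add(10, Pow(-5, 2), Mul(-2, -5)))), Add(36962, -11994)) = Mul(Add(11085, Mul(Pow(-10, -1), Add(10, 25, 10))), 24968) = Mul(Add(11085, Mul(Rational(-1, 10), 45)), 24968) = Mul(Add(11085, Rational(-9, 2)), 24968) = Mul(Rational(22161, 2), 24968) = 276657924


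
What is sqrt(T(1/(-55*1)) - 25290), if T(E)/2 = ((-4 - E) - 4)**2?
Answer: 2*I*sqrt(19029202)/55 ≈ 158.63*I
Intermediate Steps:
T(E) = 2*(-8 - E)**2 (T(E) = 2*((-4 - E) - 4)**2 = 2*(-8 - E)**2)
sqrt(T(1/(-55*1)) - 25290) = sqrt(2*(8 + 1/(-55*1))**2 - 25290) = sqrt(2*(8 + 1/(-55))**2 - 25290) = sqrt(2*(8 - 1/55)**2 - 25290) = sqrt(2*(439/55)**2 - 25290) = sqrt(2*(192721/3025) - 25290) = sqrt(385442/3025 - 25290) = sqrt(-76116808/3025) = 2*I*sqrt(19029202)/55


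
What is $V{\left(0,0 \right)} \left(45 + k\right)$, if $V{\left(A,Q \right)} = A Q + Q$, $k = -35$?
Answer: $0$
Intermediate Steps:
$V{\left(A,Q \right)} = Q + A Q$
$V{\left(0,0 \right)} \left(45 + k\right) = 0 \left(1 + 0\right) \left(45 - 35\right) = 0 \cdot 1 \cdot 10 = 0 \cdot 10 = 0$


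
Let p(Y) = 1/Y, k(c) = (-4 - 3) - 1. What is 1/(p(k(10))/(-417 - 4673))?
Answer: 40720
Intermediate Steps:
k(c) = -8 (k(c) = -7 - 1 = -8)
1/(p(k(10))/(-417 - 4673)) = 1/(1/((-8)*(-417 - 4673))) = 1/(-⅛/(-5090)) = 1/(-⅛*(-1/5090)) = 1/(1/40720) = 40720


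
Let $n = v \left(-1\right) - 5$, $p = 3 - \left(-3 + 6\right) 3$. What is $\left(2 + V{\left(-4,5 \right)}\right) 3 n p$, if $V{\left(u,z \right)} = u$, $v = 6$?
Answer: $-396$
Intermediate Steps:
$p = -6$ ($p = 3 - 3 \cdot 3 = 3 - 9 = -6$)
$n = -11$ ($n = 6 \left(-1\right) - 5 = -6 - 5 = -11$)
$\left(2 + V{\left(-4,5 \right)}\right) 3 n p = \left(2 - 4\right) 3 \left(-11\right) \left(-6\right) = \left(-2\right) 3 \left(-11\right) \left(-6\right) = \left(-6\right) \left(-11\right) \left(-6\right) = 66 \left(-6\right) = -396$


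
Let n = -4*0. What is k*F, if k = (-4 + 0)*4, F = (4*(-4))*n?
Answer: 0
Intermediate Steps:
n = 0
F = 0 (F = (4*(-4))*0 = -16*0 = 0)
k = -16 (k = -4*4 = -16)
k*F = -16*0 = 0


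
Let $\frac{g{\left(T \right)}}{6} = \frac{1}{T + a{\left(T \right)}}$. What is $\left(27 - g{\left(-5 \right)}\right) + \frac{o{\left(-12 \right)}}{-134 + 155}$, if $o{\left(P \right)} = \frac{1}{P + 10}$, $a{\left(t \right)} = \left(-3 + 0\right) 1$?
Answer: $\frac{2329}{84} \approx 27.726$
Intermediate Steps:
$a{\left(t \right)} = -3$ ($a{\left(t \right)} = \left(-3\right) 1 = -3$)
$o{\left(P \right)} = \frac{1}{10 + P}$
$g{\left(T \right)} = \frac{6}{-3 + T}$ ($g{\left(T \right)} = \frac{6}{T - 3} = \frac{6}{-3 + T}$)
$\left(27 - g{\left(-5 \right)}\right) + \frac{o{\left(-12 \right)}}{-134 + 155} = \left(27 - \frac{6}{-3 - 5}\right) + \frac{1}{\left(-134 + 155\right) \left(10 - 12\right)} = \left(27 - \frac{6}{-8}\right) + \frac{1}{21 \left(-2\right)} = \left(27 - 6 \left(- \frac{1}{8}\right)\right) + \frac{1}{21} \left(- \frac{1}{2}\right) = \left(27 - - \frac{3}{4}\right) - \frac{1}{42} = \left(27 + \frac{3}{4}\right) - \frac{1}{42} = \frac{111}{4} - \frac{1}{42} = \frac{2329}{84}$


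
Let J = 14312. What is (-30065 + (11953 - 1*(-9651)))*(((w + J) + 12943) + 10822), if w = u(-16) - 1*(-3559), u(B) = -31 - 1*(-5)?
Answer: -352062210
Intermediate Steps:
u(B) = -26 (u(B) = -31 + 5 = -26)
w = 3533 (w = -26 - 1*(-3559) = -26 + 3559 = 3533)
(-30065 + (11953 - 1*(-9651)))*(((w + J) + 12943) + 10822) = (-30065 + (11953 - 1*(-9651)))*(((3533 + 14312) + 12943) + 10822) = (-30065 + (11953 + 9651))*((17845 + 12943) + 10822) = (-30065 + 21604)*(30788 + 10822) = -8461*41610 = -352062210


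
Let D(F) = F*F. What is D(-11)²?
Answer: 14641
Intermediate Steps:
D(F) = F²
D(-11)² = ((-11)²)² = 121² = 14641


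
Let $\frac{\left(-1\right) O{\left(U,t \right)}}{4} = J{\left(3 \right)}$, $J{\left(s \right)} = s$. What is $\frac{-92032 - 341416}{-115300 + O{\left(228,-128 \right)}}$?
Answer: $\frac{54181}{14414} \approx 3.7589$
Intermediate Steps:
$O{\left(U,t \right)} = -12$ ($O{\left(U,t \right)} = \left(-4\right) 3 = -12$)
$\frac{-92032 - 341416}{-115300 + O{\left(228,-128 \right)}} = \frac{-92032 - 341416}{-115300 - 12} = - \frac{433448}{-115312} = \left(-433448\right) \left(- \frac{1}{115312}\right) = \frac{54181}{14414}$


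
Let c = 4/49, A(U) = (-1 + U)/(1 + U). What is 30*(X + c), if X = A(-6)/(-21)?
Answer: 22/49 ≈ 0.44898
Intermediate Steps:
A(U) = (-1 + U)/(1 + U)
c = 4/49 (c = 4*(1/49) = 4/49 ≈ 0.081633)
X = -1/15 (X = ((-1 - 6)/(1 - 6))/(-21) = (-7/(-5))*(-1/21) = -1/5*(-7)*(-1/21) = (7/5)*(-1/21) = -1/15 ≈ -0.066667)
30*(X + c) = 30*(-1/15 + 4/49) = 30*(11/735) = 22/49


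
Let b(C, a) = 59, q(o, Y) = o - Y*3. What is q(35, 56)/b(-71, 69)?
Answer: -133/59 ≈ -2.2542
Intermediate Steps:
q(o, Y) = o - 3*Y
q(35, 56)/b(-71, 69) = (35 - 3*56)/59 = (35 - 168)*(1/59) = -133*1/59 = -133/59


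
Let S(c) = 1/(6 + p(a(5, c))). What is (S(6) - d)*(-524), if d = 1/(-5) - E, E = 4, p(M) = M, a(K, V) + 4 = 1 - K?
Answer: -9694/5 ≈ -1938.8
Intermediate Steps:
a(K, V) = -3 - K (a(K, V) = -4 + (1 - K) = -3 - K)
S(c) = -½ (S(c) = 1/(6 + (-3 - 1*5)) = 1/(6 + (-3 - 5)) = 1/(6 - 8) = 1/(-2) = -½)
d = -21/5 (d = 1/(-5) - 1*4 = -⅕ - 4 = -21/5 ≈ -4.2000)
(S(6) - d)*(-524) = (-½ - 1*(-21/5))*(-524) = (-½ + 21/5)*(-524) = (37/10)*(-524) = -9694/5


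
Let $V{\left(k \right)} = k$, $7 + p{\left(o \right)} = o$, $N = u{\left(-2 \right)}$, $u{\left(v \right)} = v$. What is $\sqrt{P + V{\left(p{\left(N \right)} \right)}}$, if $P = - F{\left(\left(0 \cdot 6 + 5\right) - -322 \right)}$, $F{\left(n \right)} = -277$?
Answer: $2 \sqrt{67} \approx 16.371$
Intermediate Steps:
$N = -2$
$p{\left(o \right)} = -7 + o$
$P = 277$ ($P = \left(-1\right) \left(-277\right) = 277$)
$\sqrt{P + V{\left(p{\left(N \right)} \right)}} = \sqrt{277 - 9} = \sqrt{268} = 2 \sqrt{67}$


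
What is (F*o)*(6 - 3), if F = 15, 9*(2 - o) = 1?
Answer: 85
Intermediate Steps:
o = 17/9 (o = 2 - ⅑*1 = 2 - ⅑ = 17/9 ≈ 1.8889)
(F*o)*(6 - 3) = (15*(17/9))*(6 - 3) = (85/3)*3 = 85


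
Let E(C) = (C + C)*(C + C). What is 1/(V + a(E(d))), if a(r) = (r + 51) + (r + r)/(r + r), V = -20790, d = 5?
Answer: -1/20638 ≈ -4.8454e-5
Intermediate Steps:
E(C) = 4*C² (E(C) = (2*C)*(2*C) = 4*C²)
a(r) = 52 + r (a(r) = (51 + r) + (2*r)/((2*r)) = (51 + r) + (2*r)*(1/(2*r)) = (51 + r) + 1 = 52 + r)
1/(V + a(E(d))) = 1/(-20790 + (52 + 4*5²)) = 1/(-20790 + (52 + 4*25)) = 1/(-20790 + (52 + 100)) = 1/(-20790 + 152) = 1/(-20638) = -1/20638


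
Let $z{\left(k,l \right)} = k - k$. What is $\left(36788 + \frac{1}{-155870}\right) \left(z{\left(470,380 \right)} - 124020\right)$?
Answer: $- \frac{5470374863286}{1199} \approx -4.5624 \cdot 10^{9}$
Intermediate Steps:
$z{\left(k,l \right)} = 0$
$\left(36788 + \frac{1}{-155870}\right) \left(z{\left(470,380 \right)} - 124020\right) = \left(36788 + \frac{1}{-155870}\right) \left(0 - 124020\right) = \left(36788 - \frac{1}{155870}\right) \left(-124020\right) = \frac{5734145559}{155870} \left(-124020\right) = - \frac{5470374863286}{1199}$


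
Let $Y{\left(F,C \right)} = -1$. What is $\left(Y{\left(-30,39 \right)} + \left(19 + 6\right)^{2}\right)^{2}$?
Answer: $389376$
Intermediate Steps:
$\left(Y{\left(-30,39 \right)} + \left(19 + 6\right)^{2}\right)^{2} = \left(-1 + \left(19 + 6\right)^{2}\right)^{2} = \left(-1 + 25^{2}\right)^{2} = \left(-1 + 625\right)^{2} = 624^{2} = 389376$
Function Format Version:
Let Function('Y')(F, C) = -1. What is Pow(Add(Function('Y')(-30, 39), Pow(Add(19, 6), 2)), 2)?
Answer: 389376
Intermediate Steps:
Pow(Add(Function('Y')(-30, 39), Pow(Add(19, 6), 2)), 2) = Pow(Add(-1, Pow(Add(19, 6), 2)), 2) = Pow(Add(-1, Pow(25, 2)), 2) = Pow(Add(-1, 625), 2) = Pow(624, 2) = 389376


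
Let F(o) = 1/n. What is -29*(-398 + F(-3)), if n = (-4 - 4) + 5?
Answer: 34655/3 ≈ 11552.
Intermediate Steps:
n = -3 (n = -8 + 5 = -3)
F(o) = -⅓ (F(o) = 1/(-3) = -⅓)
-29*(-398 + F(-3)) = -29*(-398 - ⅓) = -29*(-1195/3) = 34655/3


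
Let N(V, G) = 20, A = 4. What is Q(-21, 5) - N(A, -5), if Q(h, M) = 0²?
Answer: -20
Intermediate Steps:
Q(h, M) = 0
Q(-21, 5) - N(A, -5) = 0 - 1*20 = 0 - 20 = -20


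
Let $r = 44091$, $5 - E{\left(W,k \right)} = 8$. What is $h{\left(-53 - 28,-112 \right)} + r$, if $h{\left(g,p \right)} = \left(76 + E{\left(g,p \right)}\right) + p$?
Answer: $44052$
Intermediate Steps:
$E{\left(W,k \right)} = -3$ ($E{\left(W,k \right)} = 5 - 8 = -3$)
$h{\left(g,p \right)} = 73 + p$ ($h{\left(g,p \right)} = \left(76 - 3\right) + p = 73 + p$)
$h{\left(-53 - 28,-112 \right)} + r = \left(73 - 112\right) + 44091 = -39 + 44091 = 44052$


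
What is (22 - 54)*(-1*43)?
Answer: 1376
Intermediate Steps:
(22 - 54)*(-1*43) = -32*(-43) = 1376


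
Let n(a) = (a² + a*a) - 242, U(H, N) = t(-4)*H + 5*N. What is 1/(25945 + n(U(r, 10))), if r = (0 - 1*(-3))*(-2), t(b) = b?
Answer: 1/36655 ≈ 2.7281e-5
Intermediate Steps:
r = -6 (r = (0 + 3)*(-2) = 3*(-2) = -6)
U(H, N) = -4*H + 5*N
n(a) = -242 + 2*a² (n(a) = (a² + a²) - 242 = 2*a² - 242 = -242 + 2*a²)
1/(25945 + n(U(r, 10))) = 1/(25945 + (-242 + 2*(-4*(-6) + 5*10)²)) = 1/(25945 + (-242 + 2*(24 + 50)²)) = 1/(25945 + (-242 + 2*74²)) = 1/(25945 + (-242 + 2*5476)) = 1/(25945 + (-242 + 10952)) = 1/(25945 + 10710) = 1/36655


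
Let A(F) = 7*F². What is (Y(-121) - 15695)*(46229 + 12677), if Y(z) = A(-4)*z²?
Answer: 95669057882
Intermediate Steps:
Y(z) = 112*z² (Y(z) = (7*(-4)²)*z² = (7*16)*z² = 112*z²)
(Y(-121) - 15695)*(46229 + 12677) = (112*(-121)² - 15695)*(46229 + 12677) = (112*14641 - 15695)*58906 = (1639792 - 15695)*58906 = 1624097*58906 = 95669057882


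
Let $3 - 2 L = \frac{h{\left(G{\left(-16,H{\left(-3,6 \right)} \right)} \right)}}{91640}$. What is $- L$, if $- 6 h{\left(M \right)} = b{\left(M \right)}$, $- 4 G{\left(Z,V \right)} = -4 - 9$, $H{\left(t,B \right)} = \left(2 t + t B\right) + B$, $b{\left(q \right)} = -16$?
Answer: $- \frac{51547}{34365} \approx -1.5$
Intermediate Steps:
$H{\left(t,B \right)} = B + 2 t + B t$ ($H{\left(t,B \right)} = \left(2 t + B t\right) + B = B + 2 t + B t$)
$G{\left(Z,V \right)} = \frac{13}{4}$ ($G{\left(Z,V \right)} = - \frac{-4 - 9}{4} = \left(- \frac{1}{4}\right) \left(-13\right) = \frac{13}{4}$)
$h{\left(M \right)} = \frac{8}{3}$ ($h{\left(M \right)} = \left(- \frac{1}{6}\right) \left(-16\right) = \frac{8}{3}$)
$L = \frac{51547}{34365}$ ($L = \frac{3}{2} - \frac{\frac{8}{3} \cdot \frac{1}{91640}}{2} = \frac{3}{2} - \frac{1}{68730} = \frac{51547}{34365} \approx 1.5$)
$- L = \left(-1\right) \frac{51547}{34365} = - \frac{51547}{34365}$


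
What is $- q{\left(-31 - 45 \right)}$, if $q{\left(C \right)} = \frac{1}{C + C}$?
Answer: $\frac{1}{152} \approx 0.0065789$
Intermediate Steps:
$q{\left(C \right)} = \frac{1}{2 C}$
$- q{\left(-31 - 45 \right)} = - \frac{1}{2 \left(-31 - 45\right)} = - \frac{1}{2 \left(-76\right)} = - \frac{-1}{2 \cdot 76} = \left(-1\right) \left(- \frac{1}{152}\right) = \frac{1}{152}$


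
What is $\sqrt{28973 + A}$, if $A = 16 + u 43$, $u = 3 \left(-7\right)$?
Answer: $\sqrt{28086} \approx 167.59$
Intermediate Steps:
$u = -21$
$A = -887$ ($A = 16 - 903 = -887$)
$\sqrt{28973 + A} = \sqrt{28973 - 887} = \sqrt{28086}$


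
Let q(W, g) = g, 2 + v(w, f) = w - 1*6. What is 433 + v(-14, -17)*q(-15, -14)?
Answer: 741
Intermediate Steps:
v(w, f) = -8 + w (v(w, f) = -2 + (w - 1*6) = -2 + (w - 6) = -2 + (-6 + w) = -8 + w)
433 + v(-14, -17)*q(-15, -14) = 433 + (-8 - 14)*(-14) = 433 - 22*(-14) = 433 + 308 = 741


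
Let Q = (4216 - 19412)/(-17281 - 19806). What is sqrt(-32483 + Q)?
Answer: 5*I*sqrt(1787121393751)/37087 ≈ 180.23*I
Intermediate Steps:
Q = 15196/37087 (Q = -15196/(-37087) = -15196*(-1/37087) = 15196/37087 ≈ 0.40974)
sqrt(-32483 + Q) = sqrt(-32483 + 15196/37087) = sqrt(-1204681825/37087) = 5*I*sqrt(1787121393751)/37087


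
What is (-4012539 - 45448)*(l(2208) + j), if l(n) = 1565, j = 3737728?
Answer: -15174002383191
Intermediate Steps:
(-4012539 - 45448)*(l(2208) + j) = (-4012539 - 45448)*(1565 + 3737728) = -4057987*3739293 = -15174002383191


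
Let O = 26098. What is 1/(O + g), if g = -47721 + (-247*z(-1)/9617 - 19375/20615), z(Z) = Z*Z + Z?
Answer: -133/2875984 ≈ -4.6245e-5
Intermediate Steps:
z(Z) = Z + Z² (z(Z) = Z² + Z = Z + Z²)
g = -6347018/133 (g = -47721 + (-(-247)*(1 - 1)/9617 - 19375/20615) = -47721 + (-(-247)*0*(1/9617) - 19375*1/20615) = -47721 + (-247*0*(1/9617) - 125/133) = -47721 + (0*(1/9617) - 125/133) = -47721 + (0 - 125/133) = -47721 - 125/133 = -6347018/133 ≈ -47722.)
1/(O + g) = 1/(26098 - 6347018/133) = 1/(-2875984/133) = -133/2875984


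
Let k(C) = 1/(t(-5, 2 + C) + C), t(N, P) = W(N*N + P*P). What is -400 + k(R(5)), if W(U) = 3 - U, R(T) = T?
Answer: -26401/66 ≈ -400.02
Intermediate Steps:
t(N, P) = 3 - N² - P² (t(N, P) = 3 - (N*N + P*P) = 3 - (N² + P²) = 3 + (-N² - P²) = 3 - N² - P²)
k(C) = 1/(-22 + C - (2 + C)²) (k(C) = 1/((3 - 1*(-5)² - (2 + C)²) + C) = 1/((3 - 1*25 - (2 + C)²) + C) = 1/((3 - 25 - (2 + C)²) + C) = 1/((-22 - (2 + C)²) + C) = 1/(-22 + C - (2 + C)²))
-400 + k(R(5)) = -400 - 1/(22 + (2 + 5)² - 1*5) = -400 - 1/(22 + 7² - 5) = -400 - 1/(22 + 49 - 5) = -400 - 1/66 = -26401/66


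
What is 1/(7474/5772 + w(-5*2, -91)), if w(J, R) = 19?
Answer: 78/1583 ≈ 0.049274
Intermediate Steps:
1/(7474/5772 + w(-5*2, -91)) = 1/(7474/5772 + 19) = 1/(7474*(1/5772) + 19) = 1/(101/78 + 19) = 1/(1583/78) = 78/1583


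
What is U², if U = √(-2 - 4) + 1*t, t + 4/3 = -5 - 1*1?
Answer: 430/9 - 44*I*√6/3 ≈ 47.778 - 35.926*I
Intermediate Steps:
t = -22/3 (t = -4/3 + (-5 - 1*1) = -4/3 + (-5 - 1) = -4/3 - 6 = -22/3 ≈ -7.3333)
U = -22/3 + I*√6 (U = √(-2 - 4) + 1*(-22/3) = √(-6) - 22/3 = I*√6 - 22/3 = -22/3 + I*√6 ≈ -7.3333 + 2.4495*I)
U² = (-22/3 + I*√6)²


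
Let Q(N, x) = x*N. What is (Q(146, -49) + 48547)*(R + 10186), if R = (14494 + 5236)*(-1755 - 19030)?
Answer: -16974353024552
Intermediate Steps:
Q(N, x) = N*x
R = -410088050 (R = 19730*(-20785) = -410088050)
(Q(146, -49) + 48547)*(R + 10186) = (146*(-49) + 48547)*(-410088050 + 10186) = (-7154 + 48547)*(-410077864) = 41393*(-410077864) = -16974353024552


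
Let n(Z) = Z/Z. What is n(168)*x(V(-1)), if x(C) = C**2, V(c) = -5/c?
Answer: 25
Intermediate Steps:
n(Z) = 1
n(168)*x(V(-1)) = 1*(-5/(-1))**2 = 1*(-5*(-1))**2 = 1*5**2 = 1*25 = 25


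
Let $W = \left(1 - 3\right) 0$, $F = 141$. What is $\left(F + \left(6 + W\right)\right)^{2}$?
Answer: $21609$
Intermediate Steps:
$W = 0$ ($W = \left(-2\right) 0 = 0$)
$\left(F + \left(6 + W\right)\right)^{2} = \left(141 + \left(6 + 0\right)\right)^{2} = \left(141 + 6\right)^{2} = 147^{2} = 21609$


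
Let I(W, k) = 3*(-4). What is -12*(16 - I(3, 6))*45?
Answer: -15120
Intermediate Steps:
I(W, k) = -12
-12*(16 - I(3, 6))*45 = -12*(16 - 1*(-12))*45 = -12*(16 + 12)*45 = -12*28*45 = -336*45 = -15120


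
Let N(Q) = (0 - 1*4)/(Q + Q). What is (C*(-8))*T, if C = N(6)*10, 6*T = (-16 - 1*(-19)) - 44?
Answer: -1640/9 ≈ -182.22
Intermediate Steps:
N(Q) = -2/Q (N(Q) = (0 - 4)/((2*Q)) = -2/Q)
T = -41/6 (T = ((-16 - 1*(-19)) - 44)/6 = ((-16 + 19) - 44)/6 = (3 - 44)/6 = (1/6)*(-41) = -41/6 ≈ -6.8333)
C = -10/3 (C = -2/6*10 = -2*1/6*10 = -1/3*10 = -10/3 ≈ -3.3333)
(C*(-8))*T = -10/3*(-8)*(-41/6) = (80/3)*(-41/6) = -1640/9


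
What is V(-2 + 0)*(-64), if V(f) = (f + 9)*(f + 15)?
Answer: -5824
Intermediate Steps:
V(f) = (9 + f)*(15 + f)
V(-2 + 0)*(-64) = (135 + (-2 + 0)² + 24*(-2 + 0))*(-64) = (135 + (-2)² + 24*(-2))*(-64) = (135 + 4 - 48)*(-64) = 91*(-64) = -5824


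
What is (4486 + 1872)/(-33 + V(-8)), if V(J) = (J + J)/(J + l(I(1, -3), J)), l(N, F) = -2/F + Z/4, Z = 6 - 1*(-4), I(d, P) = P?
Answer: -7854/37 ≈ -212.27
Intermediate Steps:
Z = 10 (Z = 6 + 4 = 10)
l(N, F) = 5/2 - 2/F (l(N, F) = -2/F + 10/4 = -2/F + 10*(1/4) = -2/F + 5/2 = 5/2 - 2/F)
V(J) = 2*J/(5/2 + J - 2/J) (V(J) = (J + J)/(J + (5/2 - 2/J)) = (2*J)/(5/2 + J - 2/J) = 2*J/(5/2 + J - 2/J))
(4486 + 1872)/(-33 + V(-8)) = (4486 + 1872)/(-33 + 4*(-8)**2/(-4 - 8*(5 + 2*(-8)))) = 6358/(-33 + 4*64/(-4 - 8*(5 - 16))) = 6358/(-33 + 4*64/(-4 - 8*(-11))) = 6358/(-33 + 4*64/(-4 + 88)) = 6358/(-33 + 4*64/84) = 6358/(-33 + 4*64*(1/84)) = 6358/(-33 + 64/21) = 6358/(-629/21) = 6358*(-21/629) = -7854/37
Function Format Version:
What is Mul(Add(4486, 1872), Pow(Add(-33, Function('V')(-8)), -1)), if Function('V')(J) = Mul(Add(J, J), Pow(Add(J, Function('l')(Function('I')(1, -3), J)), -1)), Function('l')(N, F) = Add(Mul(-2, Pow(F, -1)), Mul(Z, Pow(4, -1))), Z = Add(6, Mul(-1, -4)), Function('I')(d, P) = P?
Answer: Rational(-7854, 37) ≈ -212.27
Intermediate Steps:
Z = 10 (Z = Add(6, 4) = 10)
Function('l')(N, F) = Add(Rational(5, 2), Mul(-2, Pow(F, -1))) (Function('l')(N, F) = Add(Mul(-2, Pow(F, -1)), Mul(10, Pow(4, -1))) = Add(Mul(-2, Pow(F, -1)), Mul(10, Rational(1, 4))) = Add(Mul(-2, Pow(F, -1)), Rational(5, 2)) = Add(Rational(5, 2), Mul(-2, Pow(F, -1))))
Function('V')(J) = Mul(2, J, Pow(Add(Rational(5, 2), J, Mul(-2, Pow(J, -1))), -1)) (Function('V')(J) = Mul(Add(J, J), Pow(Add(J, Add(Rational(5, 2), Mul(-2, Pow(J, -1)))), -1)) = Mul(Mul(2, J), Pow(Add(Rational(5, 2), J, Mul(-2, Pow(J, -1))), -1)) = Mul(2, J, Pow(Add(Rational(5, 2), J, Mul(-2, Pow(J, -1))), -1)))
Mul(Add(4486, 1872), Pow(Add(-33, Function('V')(-8)), -1)) = Mul(Add(4486, 1872), Pow(Add(-33, Mul(4, Pow(-8, 2), Pow(Add(-4, Mul(-8, Add(5, Mul(2, -8)))), -1))), -1)) = Mul(6358, Pow(Add(-33, Mul(4, 64, Pow(Add(-4, Mul(-8, Add(5, -16))), -1))), -1)) = Mul(6358, Pow(Add(-33, Mul(4, 64, Pow(Add(-4, Mul(-8, -11)), -1))), -1)) = Mul(6358, Pow(Add(-33, Mul(4, 64, Pow(Add(-4, 88), -1))), -1)) = Mul(6358, Pow(Add(-33, Mul(4, 64, Pow(84, -1))), -1)) = Mul(6358, Pow(Add(-33, Mul(4, 64, Rational(1, 84))), -1)) = Mul(6358, Pow(Add(-33, Rational(64, 21)), -1)) = Mul(6358, Pow(Rational(-629, 21), -1)) = Mul(6358, Rational(-21, 629)) = Rational(-7854, 37)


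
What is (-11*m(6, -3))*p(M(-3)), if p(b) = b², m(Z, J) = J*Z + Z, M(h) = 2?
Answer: 528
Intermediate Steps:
m(Z, J) = Z + J*Z
(-11*m(6, -3))*p(M(-3)) = -66*(1 - 3)*2² = -66*(-2)*4 = -11*(-12)*4 = 132*4 = 528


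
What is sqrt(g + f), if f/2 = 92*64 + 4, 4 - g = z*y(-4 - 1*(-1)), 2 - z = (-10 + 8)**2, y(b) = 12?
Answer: 2*sqrt(2953) ≈ 108.68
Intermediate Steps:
z = -2 (z = 2 - (-10 + 8)**2 = 2 - 1*(-2)**2 = 2 - 1*4 = 2 - 4 = -2)
g = 28 (g = 4 - (-2)*12 = 4 - 1*(-24) = 4 + 24 = 28)
f = 11784 (f = 2*(92*64 + 4) = 2*(5888 + 4) = 2*5892 = 11784)
sqrt(g + f) = sqrt(28 + 11784) = sqrt(11812) = 2*sqrt(2953)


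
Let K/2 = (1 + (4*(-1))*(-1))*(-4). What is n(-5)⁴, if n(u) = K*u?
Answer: 1600000000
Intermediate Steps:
K = -40 (K = 2*((1 + (4*(-1))*(-1))*(-4)) = 2*((1 - 4*(-1))*(-4)) = 2*((1 + 4)*(-4)) = 2*(5*(-4)) = 2*(-20) = -40)
n(u) = -40*u
n(-5)⁴ = (-40*(-5))⁴ = 200⁴ = 1600000000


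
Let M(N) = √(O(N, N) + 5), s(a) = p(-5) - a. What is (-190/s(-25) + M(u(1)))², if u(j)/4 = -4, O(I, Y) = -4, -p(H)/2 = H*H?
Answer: 1849/25 ≈ 73.960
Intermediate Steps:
p(H) = -2*H² (p(H) = -2*H*H = -2*H²)
s(a) = -50 - a (s(a) = -2*(-5)² - a = -2*25 - a = -50 - a)
u(j) = -16 (u(j) = 4*(-4) = -16)
M(N) = 1 (M(N) = √(-4 + 5) = √1 = 1)
(-190/s(-25) + M(u(1)))² = (-190/(-50 - 1*(-25)) + 1)² = (-190/(-50 + 25) + 1)² = (-190/(-25) + 1)² = (-190*(-1/25) + 1)² = (38/5 + 1)² = (43/5)² = 1849/25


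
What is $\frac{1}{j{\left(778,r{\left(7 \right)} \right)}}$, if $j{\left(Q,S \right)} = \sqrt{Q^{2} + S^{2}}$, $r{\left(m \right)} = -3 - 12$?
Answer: $\frac{\sqrt{605509}}{605509} \approx 0.0012851$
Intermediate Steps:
$r{\left(m \right)} = -15$ ($r{\left(m \right)} = -3 - 12 = -15$)
$\frac{1}{j{\left(778,r{\left(7 \right)} \right)}} = \frac{1}{\sqrt{778^{2} + \left(-15\right)^{2}}} = \frac{1}{\sqrt{605284 + 225}} = \frac{1}{\sqrt{605509}} = \frac{\sqrt{605509}}{605509}$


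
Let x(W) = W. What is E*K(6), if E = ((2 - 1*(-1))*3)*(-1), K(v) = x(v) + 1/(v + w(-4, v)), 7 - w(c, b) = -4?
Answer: -927/17 ≈ -54.529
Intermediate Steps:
w(c, b) = 11 (w(c, b) = 7 - 1*(-4) = 7 + 4 = 11)
K(v) = v + 1/(11 + v) (K(v) = v + 1/(v + 11) = v + 1/(11 + v))
E = -9 (E = ((2 + 1)*3)*(-1) = (3*3)*(-1) = 9*(-1) = -9)
E*K(6) = -9*(1 + 6² + 11*6)/(11 + 6) = -9*(1 + 36 + 66)/17 = -9*103/17 = -927/17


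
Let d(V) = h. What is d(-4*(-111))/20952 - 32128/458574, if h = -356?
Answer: -34849925/400335102 ≈ -0.087052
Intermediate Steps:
d(V) = -356
d(-4*(-111))/20952 - 32128/458574 = -356/20952 - 32128/458574 = -356*1/20952 - 32128*1/458574 = -89/5238 - 16064/229287 = -34849925/400335102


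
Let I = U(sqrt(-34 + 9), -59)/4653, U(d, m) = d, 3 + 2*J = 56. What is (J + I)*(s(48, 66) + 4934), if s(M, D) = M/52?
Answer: 1700081/13 + 320770*I/60489 ≈ 1.3078e+5 + 5.3029*I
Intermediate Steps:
J = 53/2 (J = -3/2 + (1/2)*56 = -3/2 + 28 = 53/2 ≈ 26.500)
s(M, D) = M/52 (s(M, D) = M*(1/52) = M/52)
I = 5*I/4653 (I = sqrt(-34 + 9)/4653 = sqrt(-25)*(1/4653) = (5*I)*(1/4653) = 5*I/4653 ≈ 0.0010746*I)
(J + I)*(s(48, 66) + 4934) = (53/2 + 5*I/4653)*((1/52)*48 + 4934) = (53/2 + 5*I/4653)*(12/13 + 4934) = (53/2 + 5*I/4653)*(64154/13) = 1700081/13 + 320770*I/60489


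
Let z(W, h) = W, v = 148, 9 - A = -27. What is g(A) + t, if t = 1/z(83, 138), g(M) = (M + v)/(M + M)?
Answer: 1918/747 ≈ 2.5676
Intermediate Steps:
A = 36 (A = 9 - 1*(-27) = 9 + 27 = 36)
g(M) = (148 + M)/(2*M) (g(M) = (M + 148)/(M + M) = (148 + M)/((2*M)) = (148 + M)*(1/(2*M)) = (148 + M)/(2*M))
t = 1/83 ≈ 0.012048
g(A) + t = (½)*(148 + 36)/36 + 1/83 = (½)*(1/36)*184 + 1/83 = 23/9 + 1/83 = 1918/747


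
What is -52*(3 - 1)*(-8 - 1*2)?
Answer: 1040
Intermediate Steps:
-52*(3 - 1)*(-8 - 1*2) = -104*(-8 - 2) = -104*(-10) = -52*(-20) = 1040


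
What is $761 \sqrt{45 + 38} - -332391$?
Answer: $332391 + 761 \sqrt{83} \approx 3.3932 \cdot 10^{5}$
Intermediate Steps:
$761 \sqrt{45 + 38} - -332391 = 761 \sqrt{83} + 332391 = 332391 + 761 \sqrt{83}$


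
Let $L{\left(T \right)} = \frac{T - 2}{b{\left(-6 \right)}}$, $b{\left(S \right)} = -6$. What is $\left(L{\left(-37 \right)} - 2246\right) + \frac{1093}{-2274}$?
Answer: $- \frac{2546858}{1137} \approx -2240.0$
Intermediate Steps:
$L{\left(T \right)} = \frac{1}{3} - \frac{T}{6}$ ($L{\left(T \right)} = \frac{T - 2}{-6} = \left(-2 + T\right) \left(- \frac{1}{6}\right) = \frac{1}{3} - \frac{T}{6}$)
$\left(L{\left(-37 \right)} - 2246\right) + \frac{1093}{-2274} = \left(\left(\frac{1}{3} - - \frac{37}{6}\right) - 2246\right) + \frac{1093}{-2274} = \left(\left(\frac{1}{3} + \frac{37}{6}\right) - 2246\right) + 1093 \left(- \frac{1}{2274}\right) = \left(\frac{13}{2} - 2246\right) - \frac{1093}{2274} = - \frac{4479}{2} - \frac{1093}{2274} = - \frac{2546858}{1137}$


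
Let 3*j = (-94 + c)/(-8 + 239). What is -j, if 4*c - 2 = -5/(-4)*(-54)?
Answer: 883/5544 ≈ 0.15927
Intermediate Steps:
c = -131/8 (c = ½ + (-5/(-4)*(-54))/4 = ½ + (-5*(-¼)*(-54))/4 = ½ + ((5/4)*(-54))/4 = ½ + (¼)*(-135/2) = ½ - 135/8 = -131/8 ≈ -16.375)
j = -883/5544 (j = ((-94 - 131/8)/(-8 + 239))/3 = (-883/8/231)/3 = (-883/8*1/231)/3 = (⅓)*(-883/1848) = -883/5544 ≈ -0.15927)
-j = -1*(-883/5544) = 883/5544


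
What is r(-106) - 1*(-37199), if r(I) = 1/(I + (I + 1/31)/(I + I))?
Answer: 25791808481/693347 ≈ 37199.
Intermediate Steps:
r(I) = 1/(I + (1/31 + I)/(2*I)) (r(I) = 1/(I + (I + 1/31)/((2*I))) = 1/(I + (1/31 + I)*(1/(2*I))) = 1/(I + (1/31 + I)/(2*I)))
r(-106) - 1*(-37199) = 62*(-106)/(1 + 31*(-106) + 62*(-106)**2) - 1*(-37199) = 62*(-106)/(1 - 3286 + 62*11236) + 37199 = 62*(-106)/(1 - 3286 + 696632) + 37199 = 62*(-106)/693347 + 37199 = 62*(-106)*(1/693347) + 37199 = -6572/693347 + 37199 = 25791808481/693347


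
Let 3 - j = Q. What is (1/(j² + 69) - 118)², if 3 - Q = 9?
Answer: 313254601/22500 ≈ 13922.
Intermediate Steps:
Q = -6 (Q = 3 - 1*9 = 3 - 9 = -6)
j = 9 (j = 3 - 1*(-6) = 3 + 6 = 9)
(1/(j² + 69) - 118)² = (1/(9² + 69) - 118)² = (1/(81 + 69) - 118)² = (1/150 - 118)² = (-17699/150)² = 313254601/22500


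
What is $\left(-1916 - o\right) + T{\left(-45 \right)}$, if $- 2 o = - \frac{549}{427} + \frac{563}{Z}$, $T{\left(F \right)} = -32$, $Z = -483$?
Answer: $- \frac{941476}{483} \approx -1949.2$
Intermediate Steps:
$o = \frac{592}{483}$ ($o = - \frac{- \frac{549}{427} + \frac{563}{-483}}{2} = - \frac{\left(-549\right) \frac{1}{427} + 563 \left(- \frac{1}{483}\right)}{2} = - \frac{- \frac{9}{7} - \frac{563}{483}}{2} = \left(- \frac{1}{2}\right) \left(- \frac{1184}{483}\right) = \frac{592}{483} \approx 1.2257$)
$\left(-1916 - o\right) + T{\left(-45 \right)} = \left(-1916 - \frac{592}{483}\right) - 32 = - \frac{926020}{483} - 32 = - \frac{941476}{483}$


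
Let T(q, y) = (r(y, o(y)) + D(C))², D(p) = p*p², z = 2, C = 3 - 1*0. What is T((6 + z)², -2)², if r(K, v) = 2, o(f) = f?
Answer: 707281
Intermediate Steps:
C = 3 (C = 3 + 0 = 3)
D(p) = p³
T(q, y) = 841 (T(q, y) = (2 + 3³)² = (2 + 27)² = 29² = 841)
T((6 + z)², -2)² = 841² = 707281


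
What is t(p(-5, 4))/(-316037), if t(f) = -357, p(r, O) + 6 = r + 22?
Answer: 357/316037 ≈ 0.0011296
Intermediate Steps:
p(r, O) = 16 + r (p(r, O) = -6 + (r + 22) = -6 + (22 + r) = 16 + r)
t(p(-5, 4))/(-316037) = -357/(-316037) = -357*(-1/316037) = 357/316037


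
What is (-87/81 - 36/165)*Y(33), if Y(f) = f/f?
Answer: -1919/1485 ≈ -1.2923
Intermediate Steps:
Y(f) = 1
(-87/81 - 36/165)*Y(33) = (-87/81 - 36/165)*1 = (-87*1/81 - 36*1/165)*1 = (-29/27 - 12/55)*1 = -1919/1485*1 = -1919/1485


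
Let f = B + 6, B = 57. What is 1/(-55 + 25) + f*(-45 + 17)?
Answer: -52921/30 ≈ -1764.0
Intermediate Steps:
f = 63 (f = 57 + 6 = 63)
1/(-55 + 25) + f*(-45 + 17) = 1/(-55 + 25) + 63*(-45 + 17) = 1/(-30) + 63*(-28) = -1/30 - 1764 = -52921/30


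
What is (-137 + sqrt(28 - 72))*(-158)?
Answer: 21646 - 316*I*sqrt(11) ≈ 21646.0 - 1048.1*I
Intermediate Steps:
(-137 + sqrt(28 - 72))*(-158) = (-137 + sqrt(-44))*(-158) = (-137 + 2*I*sqrt(11))*(-158) = 21646 - 316*I*sqrt(11)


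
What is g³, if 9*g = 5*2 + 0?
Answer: 1000/729 ≈ 1.3717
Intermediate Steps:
g = 10/9 (g = (5*2 + 0)/9 = (10 + 0)/9 = (⅑)*10 = 10/9 ≈ 1.1111)
g³ = (10/9)³ = 1000/729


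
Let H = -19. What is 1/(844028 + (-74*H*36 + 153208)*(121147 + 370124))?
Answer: 1/100133664332 ≈ 9.9867e-12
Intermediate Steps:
1/(844028 + (-74*H*36 + 153208)*(121147 + 370124)) = 1/(844028 + (-74*(-19)*36 + 153208)*(121147 + 370124)) = 1/(844028 + (1406*36 + 153208)*491271) = 1/(844028 + (50616 + 153208)*491271) = 1/(844028 + 203824*491271) = 1/(844028 + 100132820304) = 1/100133664332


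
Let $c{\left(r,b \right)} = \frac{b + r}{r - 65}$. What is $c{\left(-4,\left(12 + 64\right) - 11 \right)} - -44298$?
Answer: $\frac{3056501}{69} \approx 44297.0$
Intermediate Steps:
$c{\left(r,b \right)} = \frac{b + r}{-65 + r}$
$c{\left(-4,\left(12 + 64\right) - 11 \right)} - -44298 = \frac{\left(\left(12 + 64\right) - 11\right) - 4}{-65 - 4} - -44298 = \frac{\left(76 - 11\right) - 4}{-69} + 44298 = - \frac{65 - 4}{69} + 44298 = \left(- \frac{1}{69}\right) 61 + 44298 = - \frac{61}{69} + 44298 = \frac{3056501}{69}$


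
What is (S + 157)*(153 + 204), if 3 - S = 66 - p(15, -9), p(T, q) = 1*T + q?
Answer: 35700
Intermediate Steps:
p(T, q) = T + q
S = -57 (S = 3 - (66 - (15 - 9)) = 3 - (66 - 1*6) = 3 - (66 - 6) = 3 - 1*60 = 3 - 60 = -57)
(S + 157)*(153 + 204) = (-57 + 157)*(153 + 204) = 100*357 = 35700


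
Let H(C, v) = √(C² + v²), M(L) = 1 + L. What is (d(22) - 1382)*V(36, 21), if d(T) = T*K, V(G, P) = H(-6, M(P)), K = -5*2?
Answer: -3204*√130 ≈ -36531.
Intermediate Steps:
K = -10
V(G, P) = √(36 + (1 + P)²) (V(G, P) = √((-6)² + (1 + P)²) = √(36 + (1 + P)²))
d(T) = -10*T (d(T) = T*(-10) = -10*T)
(d(22) - 1382)*V(36, 21) = (-10*22 - 1382)*√(36 + (1 + 21)²) = (-220 - 1382)*√(36 + 22²) = -1602*√(36 + 484) = -3204*√130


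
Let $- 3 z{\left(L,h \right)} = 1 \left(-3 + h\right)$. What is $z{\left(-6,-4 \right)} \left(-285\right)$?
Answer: $-665$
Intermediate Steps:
$z{\left(L,h \right)} = 1 - \frac{h}{3}$ ($z{\left(L,h \right)} = - \frac{1 \left(-3 + h\right)}{3} = - \frac{-3 + h}{3} = 1 - \frac{h}{3}$)
$z{\left(-6,-4 \right)} \left(-285\right) = \left(1 - - \frac{4}{3}\right) \left(-285\right) = \left(1 + \frac{4}{3}\right) \left(-285\right) = \frac{7}{3} \left(-285\right) = -665$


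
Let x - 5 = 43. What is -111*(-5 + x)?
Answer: -4773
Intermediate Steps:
x = 48 (x = 5 + 43 = 48)
-111*(-5 + x) = -111*(-5 + 48) = -111*43 = -4773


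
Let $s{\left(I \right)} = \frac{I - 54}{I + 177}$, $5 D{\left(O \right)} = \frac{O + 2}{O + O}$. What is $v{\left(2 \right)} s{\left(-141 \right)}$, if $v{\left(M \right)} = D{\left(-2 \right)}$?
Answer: $0$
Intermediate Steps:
$D{\left(O \right)} = \frac{2 + O}{10 O}$ ($D{\left(O \right)} = \frac{\left(O + 2\right) \frac{1}{O + O}}{5} = \frac{\left(2 + O\right) \frac{1}{2 O}}{5} = \frac{\frac{1}{2} \frac{1}{O} \left(2 + O\right)}{5} = \frac{2 + O}{10 O}$)
$s{\left(I \right)} = \frac{-54 + I}{177 + I}$
$v{\left(M \right)} = 0$ ($v{\left(M \right)} = \frac{2 - 2}{10 \left(-2\right)} = \frac{1}{10} \left(- \frac{1}{2}\right) 0 = 0$)
$v{\left(2 \right)} s{\left(-141 \right)} = 0 \frac{-54 - 141}{177 - 141} = 0 \cdot \frac{1}{36} \left(-195\right) = 0 \left(- \frac{65}{12}\right) = 0$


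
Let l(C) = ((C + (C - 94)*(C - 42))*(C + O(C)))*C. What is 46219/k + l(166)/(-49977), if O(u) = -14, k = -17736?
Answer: -1357336347217/295464024 ≈ -4593.9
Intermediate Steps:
l(C) = C*(-14 + C)*(C + (-94 + C)*(-42 + C)) (l(C) = ((C + (C - 94)*(C - 42))*(C - 14))*C = ((C + (-94 + C)*(-42 + C))*(-14 + C))*C = ((-14 + C)*(C + (-94 + C)*(-42 + C)))*C = C*(-14 + C)*(C + (-94 + C)*(-42 + C)))
46219/k + l(166)/(-49977) = 46219/(-17736) + (166*(-55272 + 166³ - 149*166² + 5838*166))/(-49977) = 46219*(-1/17736) + (166*(-55272 + 4574296 - 149*27556 + 969108))*(-1/49977) = -46219/17736 + (166*(-55272 + 4574296 - 4105844 + 969108))*(-1/49977) = -46219/17736 + (166*1382288)*(-1/49977) = -46219/17736 + 229459808*(-1/49977) = -46219/17736 - 229459808/49977 = -1357336347217/295464024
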